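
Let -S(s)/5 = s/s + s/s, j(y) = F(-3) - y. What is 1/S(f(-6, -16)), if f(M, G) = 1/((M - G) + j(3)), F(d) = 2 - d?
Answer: -⅒ ≈ -0.10000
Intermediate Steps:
j(y) = 5 - y (j(y) = (2 - 1*(-3)) - y = (2 + 3) - y = 5 - y)
f(M, G) = 1/(2 + M - G) (f(M, G) = 1/((M - G) + (5 - 1*3)) = 1/((M - G) + (5 - 3)) = 1/((M - G) + 2) = 1/(2 + M - G))
S(s) = -10 (S(s) = -5*(s/s + s/s) = -5*(1 + 1) = -5*2 = -10)
1/S(f(-6, -16)) = 1/(-10) = -⅒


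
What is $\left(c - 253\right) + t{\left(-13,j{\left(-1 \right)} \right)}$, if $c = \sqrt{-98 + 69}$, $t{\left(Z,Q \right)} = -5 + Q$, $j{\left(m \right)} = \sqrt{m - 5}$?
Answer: $-258 + i \sqrt{6} + i \sqrt{29} \approx -258.0 + 7.8347 i$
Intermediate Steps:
$j{\left(m \right)} = \sqrt{-5 + m}$
$c = i \sqrt{29}$ ($c = \sqrt{-29} = i \sqrt{29} \approx 5.3852 i$)
$\left(c - 253\right) + t{\left(-13,j{\left(-1 \right)} \right)} = \left(i \sqrt{29} - 253\right) - \left(5 - \sqrt{-5 - 1}\right) = \left(-253 + i \sqrt{29}\right) - \left(5 - \sqrt{-6}\right) = \left(-253 + i \sqrt{29}\right) - \left(5 - i \sqrt{6}\right) = -258 + i \sqrt{6} + i \sqrt{29}$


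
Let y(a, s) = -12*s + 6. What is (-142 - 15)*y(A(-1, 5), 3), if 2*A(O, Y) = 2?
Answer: 4710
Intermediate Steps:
A(O, Y) = 1 (A(O, Y) = (½)*2 = 1)
y(a, s) = 6 - 12*s
(-142 - 15)*y(A(-1, 5), 3) = (-142 - 15)*(6 - 12*3) = -157*(6 - 36) = -157*(-30) = 4710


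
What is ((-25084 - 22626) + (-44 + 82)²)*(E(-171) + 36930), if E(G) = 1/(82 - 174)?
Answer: -78595732347/46 ≈ -1.7086e+9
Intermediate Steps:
E(G) = -1/92 (E(G) = 1/(-92) = -1/92)
((-25084 - 22626) + (-44 + 82)²)*(E(-171) + 36930) = ((-25084 - 22626) + (-44 + 82)²)*(-1/92 + 36930) = (-47710 + 38²)*(3397559/92) = (-47710 + 1444)*(3397559/92) = -46266*3397559/92 = -78595732347/46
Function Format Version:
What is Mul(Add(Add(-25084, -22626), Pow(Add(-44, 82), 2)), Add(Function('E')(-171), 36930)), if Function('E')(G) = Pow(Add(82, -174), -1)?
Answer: Rational(-78595732347, 46) ≈ -1.7086e+9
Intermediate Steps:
Function('E')(G) = Rational(-1, 92) (Function('E')(G) = Pow(-92, -1) = Rational(-1, 92))
Mul(Add(Add(-25084, -22626), Pow(Add(-44, 82), 2)), Add(Function('E')(-171), 36930)) = Mul(Add(Add(-25084, -22626), Pow(Add(-44, 82), 2)), Add(Rational(-1, 92), 36930)) = Mul(Add(-47710, Pow(38, 2)), Rational(3397559, 92)) = Mul(Add(-47710, 1444), Rational(3397559, 92)) = Mul(-46266, Rational(3397559, 92)) = Rational(-78595732347, 46)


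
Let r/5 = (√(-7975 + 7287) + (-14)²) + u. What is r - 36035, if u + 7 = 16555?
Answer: 47685 + 20*I*√43 ≈ 47685.0 + 131.15*I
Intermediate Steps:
u = 16548 (u = -7 + 16555 = 16548)
r = 83720 + 20*I*√43 (r = 5*((√(-7975 + 7287) + (-14)²) + 16548) = 5*((√(-688) + 196) + 16548) = 5*((4*I*√43 + 196) + 16548) = 5*((196 + 4*I*√43) + 16548) = 5*(16744 + 4*I*√43) = 83720 + 20*I*√43 ≈ 83720.0 + 131.15*I)
r - 36035 = (83720 + 20*I*√43) - 36035 = 47685 + 20*I*√43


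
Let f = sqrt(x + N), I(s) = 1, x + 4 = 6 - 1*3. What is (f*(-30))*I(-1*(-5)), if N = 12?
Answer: -30*sqrt(11) ≈ -99.499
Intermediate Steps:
x = -1 (x = -4 + (6 - 1*3) = -4 + (6 - 3) = -4 + 3 = -1)
f = sqrt(11) (f = sqrt(-1 + 12) = sqrt(11) ≈ 3.3166)
(f*(-30))*I(-1*(-5)) = (sqrt(11)*(-30))*1 = -30*sqrt(11)*1 = -30*sqrt(11)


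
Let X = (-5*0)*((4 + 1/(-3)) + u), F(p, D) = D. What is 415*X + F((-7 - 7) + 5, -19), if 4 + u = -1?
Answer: -19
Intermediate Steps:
u = -5 (u = -4 - 1 = -5)
X = 0 (X = (-5*0)*((4 + 1/(-3)) - 5) = 0*((4 + 1*(-⅓)) - 5) = 0*((4 - ⅓) - 5) = 0*(11/3 - 5) = 0*(-4/3) = 0)
415*X + F((-7 - 7) + 5, -19) = 415*0 - 19 = 0 - 19 = -19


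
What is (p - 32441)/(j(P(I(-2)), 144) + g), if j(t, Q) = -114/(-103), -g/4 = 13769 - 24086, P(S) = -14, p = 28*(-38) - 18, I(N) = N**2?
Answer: -3452869/4250718 ≈ -0.81230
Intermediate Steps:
p = -1082 (p = -1064 - 18 = -1082)
g = 41268 (g = -4*(13769 - 24086) = -4*(-10317) = 41268)
j(t, Q) = 114/103 (j(t, Q) = -114*(-1/103) = 114/103)
(p - 32441)/(j(P(I(-2)), 144) + g) = (-1082 - 32441)/(114/103 + 41268) = -33523/4250718/103 = -33523*103/4250718 = -3452869/4250718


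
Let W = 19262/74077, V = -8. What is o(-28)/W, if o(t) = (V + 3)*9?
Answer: -3333465/19262 ≈ -173.06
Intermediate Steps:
o(t) = -45 (o(t) = (-8 + 3)*9 = -5*9 = -45)
W = 19262/74077 (W = 19262*(1/74077) = 19262/74077 ≈ 0.26003)
o(-28)/W = -45/19262/74077 = -45*74077/19262 = -3333465/19262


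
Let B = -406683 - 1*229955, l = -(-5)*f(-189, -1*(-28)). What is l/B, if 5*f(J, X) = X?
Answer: -14/318319 ≈ -4.3981e-5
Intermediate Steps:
f(J, X) = X/5
l = 28 (l = -(-5)*(-1*(-28))/5 = -(-5)*(1/5)*28 = -(-5)*28/5 = -5*(-28/5) = 28)
B = -636638 (B = -406683 - 229955 = -636638)
l/B = 28/(-636638) = 28*(-1/636638) = -14/318319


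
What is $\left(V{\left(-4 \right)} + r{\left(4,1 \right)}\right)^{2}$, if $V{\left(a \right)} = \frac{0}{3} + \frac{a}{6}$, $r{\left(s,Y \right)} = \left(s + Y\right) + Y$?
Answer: $\frac{256}{9} \approx 28.444$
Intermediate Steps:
$r{\left(s,Y \right)} = s + 2 Y$ ($r{\left(s,Y \right)} = \left(Y + s\right) + Y = s + 2 Y$)
$V{\left(a \right)} = \frac{a}{6}$ ($V{\left(a \right)} = 0 \cdot \frac{1}{3} + a \frac{1}{6} = 0 + \frac{a}{6} = \frac{a}{6}$)
$\left(V{\left(-4 \right)} + r{\left(4,1 \right)}\right)^{2} = \left(\frac{1}{6} \left(-4\right) + \left(4 + 2 \cdot 1\right)\right)^{2} = \left(- \frac{2}{3} + \left(4 + 2\right)\right)^{2} = \left(- \frac{2}{3} + 6\right)^{2} = \left(\frac{16}{3}\right)^{2} = \frac{256}{9}$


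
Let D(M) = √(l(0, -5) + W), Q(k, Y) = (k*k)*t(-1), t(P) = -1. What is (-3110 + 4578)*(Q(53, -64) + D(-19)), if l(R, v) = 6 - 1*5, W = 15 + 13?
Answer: -4123612 + 1468*√29 ≈ -4.1157e+6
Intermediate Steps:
W = 28
l(R, v) = 1 (l(R, v) = 6 - 5 = 1)
Q(k, Y) = -k² (Q(k, Y) = (k*k)*(-1) = k²*(-1) = -k²)
D(M) = √29 (D(M) = √(1 + 28) = √29)
(-3110 + 4578)*(Q(53, -64) + D(-19)) = (-3110 + 4578)*(-1*53² + √29) = 1468*(-1*2809 + √29) = 1468*(-2809 + √29) = -4123612 + 1468*√29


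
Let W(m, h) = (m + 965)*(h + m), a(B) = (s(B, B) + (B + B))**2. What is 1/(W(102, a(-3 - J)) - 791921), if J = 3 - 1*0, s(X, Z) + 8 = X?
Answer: 1/38205 ≈ 2.6175e-5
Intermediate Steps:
s(X, Z) = -8 + X
J = 3 (J = 3 + 0 = 3)
a(B) = (-8 + 3*B)**2 (a(B) = ((-8 + B) + (B + B))**2 = ((-8 + B) + 2*B)**2 = (-8 + 3*B)**2)
W(m, h) = (965 + m)*(h + m)
1/(W(102, a(-3 - J)) - 791921) = 1/((102**2 + 965*(-8 + 3*(-3 - 1*3))**2 + 965*102 + (-8 + 3*(-3 - 1*3))**2*102) - 791921) = 1/((10404 + 965*(-8 + 3*(-3 - 3))**2 + 98430 + (-8 + 3*(-3 - 3))**2*102) - 791921) = 1/((10404 + 965*(-8 + 3*(-6))**2 + 98430 + (-8 + 3*(-6))**2*102) - 791921) = 1/((10404 + 965*(-8 - 18)**2 + 98430 + (-8 - 18)**2*102) - 791921) = 1/((10404 + 965*(-26)**2 + 98430 + (-26)**2*102) - 791921) = 1/((10404 + 965*676 + 98430 + 676*102) - 791921) = 1/((10404 + 652340 + 98430 + 68952) - 791921) = 1/(830126 - 791921) = 1/38205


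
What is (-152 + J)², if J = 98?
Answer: 2916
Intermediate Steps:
(-152 + J)² = (-152 + 98)² = (-54)² = 2916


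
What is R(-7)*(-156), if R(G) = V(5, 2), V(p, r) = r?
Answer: -312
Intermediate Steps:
R(G) = 2
R(-7)*(-156) = 2*(-156) = -312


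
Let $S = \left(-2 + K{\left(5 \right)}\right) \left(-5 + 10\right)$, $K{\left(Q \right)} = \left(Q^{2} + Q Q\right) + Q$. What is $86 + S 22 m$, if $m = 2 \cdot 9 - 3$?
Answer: $87536$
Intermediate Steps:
$K{\left(Q \right)} = Q + 2 Q^{2}$ ($K{\left(Q \right)} = \left(Q^{2} + Q^{2}\right) + Q = 2 Q^{2} + Q = Q + 2 Q^{2}$)
$S = 265$ ($S = \left(-2 + 5 \left(1 + 2 \cdot 5\right)\right) \left(-5 + 10\right) = \left(-2 + 5 \left(1 + 10\right)\right) 5 = \left(-2 + 5 \cdot 11\right) 5 = \left(-2 + 55\right) 5 = 53 \cdot 5 = 265$)
$m = 15$ ($m = 18 - 3 = 15$)
$86 + S 22 m = 86 + 265 \cdot 22 \cdot 15 = 86 + 5830 \cdot 15 = 86 + 87450 = 87536$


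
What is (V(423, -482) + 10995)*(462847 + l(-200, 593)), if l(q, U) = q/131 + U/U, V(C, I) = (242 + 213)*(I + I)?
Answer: -25928138731000/131 ≈ -1.9792e+11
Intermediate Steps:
V(C, I) = 910*I (V(C, I) = 455*(2*I) = 910*I)
l(q, U) = 1 + q/131 (l(q, U) = q*(1/131) + 1 = q/131 + 1 = 1 + q/131)
(V(423, -482) + 10995)*(462847 + l(-200, 593)) = (910*(-482) + 10995)*(462847 + (1 + (1/131)*(-200))) = (-438620 + 10995)*(462847 + (1 - 200/131)) = -427625*(462847 - 69/131) = -427625*60632888/131 = -25928138731000/131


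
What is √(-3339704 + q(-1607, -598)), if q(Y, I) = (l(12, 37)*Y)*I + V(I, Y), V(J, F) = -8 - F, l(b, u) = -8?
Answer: I*√11025993 ≈ 3320.5*I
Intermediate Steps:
q(Y, I) = -8 - Y - 8*I*Y (q(Y, I) = (-8*Y)*I + (-8 - Y) = -8*I*Y + (-8 - Y) = -8 - Y - 8*I*Y)
√(-3339704 + q(-1607, -598)) = √(-3339704 + (-8 - 1*(-1607) - 8*(-598)*(-1607))) = √(-3339704 + (-8 + 1607 - 7687888)) = √(-3339704 - 7686289) = √(-11025993) = I*√11025993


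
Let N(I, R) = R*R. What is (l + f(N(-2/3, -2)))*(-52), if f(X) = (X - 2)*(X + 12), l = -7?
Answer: -1300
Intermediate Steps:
N(I, R) = R²
f(X) = (-2 + X)*(12 + X)
(l + f(N(-2/3, -2)))*(-52) = (-7 + (-24 + ((-2)²)² + 10*(-2)²))*(-52) = (-7 + (-24 + 4² + 10*4))*(-52) = (-7 + (-24 + 16 + 40))*(-52) = (-7 + 32)*(-52) = 25*(-52) = -1300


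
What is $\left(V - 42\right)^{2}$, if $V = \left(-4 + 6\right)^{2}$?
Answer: $1444$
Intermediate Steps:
$V = 4$ ($V = 2^{2} = 4$)
$\left(V - 42\right)^{2} = \left(4 - 42\right)^{2} = \left(-38\right)^{2} = 1444$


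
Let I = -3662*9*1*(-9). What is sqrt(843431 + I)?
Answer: sqrt(1140053) ≈ 1067.7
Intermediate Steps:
I = 296622 (I = -32958*(-9) = -3662*(-81) = 296622)
sqrt(843431 + I) = sqrt(843431 + 296622) = sqrt(1140053)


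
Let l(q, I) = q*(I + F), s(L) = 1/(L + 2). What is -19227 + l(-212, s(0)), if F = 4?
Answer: -20181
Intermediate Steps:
s(L) = 1/(2 + L)
l(q, I) = q*(4 + I) (l(q, I) = q*(I + 4) = q*(4 + I))
-19227 + l(-212, s(0)) = -19227 - 212*(4 + 1/(2 + 0)) = -19227 - 212*(4 + 1/2) = -19227 - 212*(4 + ½) = -19227 - 212*9/2 = -19227 - 954 = -20181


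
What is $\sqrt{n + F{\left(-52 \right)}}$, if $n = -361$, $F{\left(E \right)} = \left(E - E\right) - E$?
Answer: $i \sqrt{309} \approx 17.578 i$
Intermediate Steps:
$F{\left(E \right)} = - E$ ($F{\left(E \right)} = 0 - E = - E$)
$\sqrt{n + F{\left(-52 \right)}} = \sqrt{-361 - -52} = \sqrt{-361 + 52} = \sqrt{-309} = i \sqrt{309}$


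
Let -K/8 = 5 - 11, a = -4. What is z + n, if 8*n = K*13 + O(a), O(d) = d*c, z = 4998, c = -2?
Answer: 5077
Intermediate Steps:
O(d) = -2*d (O(d) = d*(-2) = -2*d)
K = 48 (K = -8*(5 - 11) = -8*(-6) = 48)
n = 79 (n = (48*13 - 2*(-4))/8 = (624 + 8)/8 = (1/8)*632 = 79)
z + n = 4998 + 79 = 5077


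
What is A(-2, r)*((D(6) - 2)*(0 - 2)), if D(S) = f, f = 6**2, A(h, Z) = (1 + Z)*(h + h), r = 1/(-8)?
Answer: 238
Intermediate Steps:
r = -1/8 ≈ -0.12500
A(h, Z) = 2*h*(1 + Z) (A(h, Z) = (1 + Z)*(2*h) = 2*h*(1 + Z))
f = 36
D(S) = 36
A(-2, r)*((D(6) - 2)*(0 - 2)) = (2*(-2)*(1 - 1/8))*((36 - 2)*(0 - 2)) = (2*(-2)*(7/8))*(34*(-2)) = -7/2*(-68) = 238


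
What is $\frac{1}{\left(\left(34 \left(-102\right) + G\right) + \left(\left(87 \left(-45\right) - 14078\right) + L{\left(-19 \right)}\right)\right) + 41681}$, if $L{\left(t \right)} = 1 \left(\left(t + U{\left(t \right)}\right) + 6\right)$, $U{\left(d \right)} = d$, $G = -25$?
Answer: $\frac{1}{20163} \approx 4.9596 \cdot 10^{-5}$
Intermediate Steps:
$L{\left(t \right)} = 6 + 2 t$ ($L{\left(t \right)} = 1 \left(\left(t + t\right) + 6\right) = 1 \left(2 t + 6\right) = 1 \left(6 + 2 t\right) = 6 + 2 t$)
$\frac{1}{\left(\left(34 \left(-102\right) + G\right) + \left(\left(87 \left(-45\right) - 14078\right) + L{\left(-19 \right)}\right)\right) + 41681} = \frac{1}{\left(\left(34 \left(-102\right) - 25\right) + \left(\left(87 \left(-45\right) - 14078\right) + \left(6 + 2 \left(-19\right)\right)\right)\right) + 41681} = \frac{1}{\left(\left(-3468 - 25\right) + \left(\left(-3915 - 14078\right) + \left(6 - 38\right)\right)\right) + 41681} = \frac{1}{\left(-3493 - 18025\right) + 41681} = \frac{1}{-21518 + 41681} = \frac{1}{20163}$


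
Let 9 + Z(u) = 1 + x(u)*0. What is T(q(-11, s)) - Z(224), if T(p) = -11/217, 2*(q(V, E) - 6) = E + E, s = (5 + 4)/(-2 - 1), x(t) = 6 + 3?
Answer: 1725/217 ≈ 7.9493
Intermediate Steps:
x(t) = 9
s = -3 (s = 9/(-3) = 9*(-⅓) = -3)
q(V, E) = 6 + E (q(V, E) = 6 + (E + E)/2 = 6 + (2*E)/2 = 6 + E)
Z(u) = -8 (Z(u) = -9 + (1 + 9*0) = -9 + (1 + 0) = -9 + 1 = -8)
T(p) = -11/217 (T(p) = -11*1/217 = -11/217)
T(q(-11, s)) - Z(224) = -11/217 - 1*(-8) = -11/217 + 8 = 1725/217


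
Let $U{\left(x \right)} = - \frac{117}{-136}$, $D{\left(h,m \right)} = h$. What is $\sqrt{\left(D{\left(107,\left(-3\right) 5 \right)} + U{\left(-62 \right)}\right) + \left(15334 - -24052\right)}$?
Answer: $\frac{\sqrt{182619610}}{68} \approx 198.73$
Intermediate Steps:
$U{\left(x \right)} = \frac{117}{136}$ ($U{\left(x \right)} = \left(-117\right) \left(- \frac{1}{136}\right) = \frac{117}{136}$)
$\sqrt{\left(D{\left(107,\left(-3\right) 5 \right)} + U{\left(-62 \right)}\right) + \left(15334 - -24052\right)} = \sqrt{\left(107 + \frac{117}{136}\right) + \left(15334 - -24052\right)} = \sqrt{\frac{14669}{136} + \left(15334 + 24052\right)} = \sqrt{\frac{14669}{136} + 39386} = \sqrt{\frac{5371165}{136}} = \frac{\sqrt{182619610}}{68}$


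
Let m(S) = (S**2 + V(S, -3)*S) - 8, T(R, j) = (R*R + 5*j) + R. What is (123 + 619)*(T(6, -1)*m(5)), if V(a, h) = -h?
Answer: 878528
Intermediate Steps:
T(R, j) = R + R**2 + 5*j (T(R, j) = (R**2 + 5*j) + R = R + R**2 + 5*j)
m(S) = -8 + S**2 + 3*S (m(S) = (S**2 + (-1*(-3))*S) - 8 = (S**2 + 3*S) - 8 = -8 + S**2 + 3*S)
(123 + 619)*(T(6, -1)*m(5)) = (123 + 619)*((6 + 6**2 + 5*(-1))*(-8 + 5**2 + 3*5)) = 742*((6 + 36 - 5)*(-8 + 25 + 15)) = 742*(37*32) = 742*1184 = 878528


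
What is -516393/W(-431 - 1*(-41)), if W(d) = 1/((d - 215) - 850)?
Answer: 751351815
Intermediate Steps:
W(d) = 1/(-1065 + d) (W(d) = 1/((-215 + d) - 850) = 1/(-1065 + d))
-516393/W(-431 - 1*(-41)) = -(-772523928 + 21172113) = -516393/(1/(-1065 + (-431 + 41))) = -516393/(1/(-1065 - 390)) = -516393/(1/(-1455)) = -516393/(-1/1455) = -516393*(-1455) = 751351815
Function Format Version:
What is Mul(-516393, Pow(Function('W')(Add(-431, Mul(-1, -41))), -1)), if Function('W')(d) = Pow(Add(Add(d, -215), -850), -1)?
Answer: 751351815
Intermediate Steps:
Function('W')(d) = Pow(Add(-1065, d), -1) (Function('W')(d) = Pow(Add(Add(-215, d), -850), -1) = Pow(Add(-1065, d), -1))
Mul(-516393, Pow(Function('W')(Add(-431, Mul(-1, -41))), -1)) = Mul(-516393, Pow(Pow(Add(-1065, Add(-431, Mul(-1, -41))), -1), -1)) = Mul(-516393, Pow(Pow(Add(-1065, Add(-431, 41)), -1), -1)) = Mul(-516393, Pow(Pow(Add(-1065, -390), -1), -1)) = Mul(-516393, Pow(Pow(-1455, -1), -1)) = Mul(-516393, Pow(Rational(-1, 1455), -1)) = Mul(-516393, -1455) = 751351815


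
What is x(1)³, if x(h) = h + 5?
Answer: 216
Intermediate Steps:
x(h) = 5 + h
x(1)³ = (5 + 1)³ = 6³ = 216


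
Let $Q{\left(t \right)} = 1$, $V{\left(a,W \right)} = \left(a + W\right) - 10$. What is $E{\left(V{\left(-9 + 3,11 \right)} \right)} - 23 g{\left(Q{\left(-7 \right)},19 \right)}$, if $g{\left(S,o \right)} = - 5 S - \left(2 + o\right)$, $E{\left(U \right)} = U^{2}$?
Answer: $623$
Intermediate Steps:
$V{\left(a,W \right)} = -10 + W + a$ ($V{\left(a,W \right)} = \left(W + a\right) - 10 = -10 + W + a$)
$g{\left(S,o \right)} = -2 - o - 5 S$
$E{\left(V{\left(-9 + 3,11 \right)} \right)} - 23 g{\left(Q{\left(-7 \right)},19 \right)} = \left(-10 + 11 + \left(-9 + 3\right)\right)^{2} - 23 \left(-2 - 19 - 5\right) = \left(-10 + 11 - 6\right)^{2} - 23 \left(-2 - 19 - 5\right) = \left(-5\right)^{2} - -598 = 25 + 598 = 623$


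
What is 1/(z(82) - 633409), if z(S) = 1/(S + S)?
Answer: -164/103879075 ≈ -1.5788e-6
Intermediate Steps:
z(S) = 1/(2*S)
1/(z(82) - 633409) = 1/((1/2)/82 - 633409) = 1/((1/2)*(1/82) - 633409) = 1/(1/164 - 633409) = 1/(-103879075/164) = -164/103879075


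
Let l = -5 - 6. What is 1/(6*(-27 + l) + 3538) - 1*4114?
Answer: -13617339/3310 ≈ -4114.0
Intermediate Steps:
l = -11
1/(6*(-27 + l) + 3538) - 1*4114 = 1/(6*(-27 - 11) + 3538) - 1*4114 = 1/(6*(-38) + 3538) - 4114 = 1/(-228 + 3538) - 4114 = 1/3310 - 4114 = -13617339/3310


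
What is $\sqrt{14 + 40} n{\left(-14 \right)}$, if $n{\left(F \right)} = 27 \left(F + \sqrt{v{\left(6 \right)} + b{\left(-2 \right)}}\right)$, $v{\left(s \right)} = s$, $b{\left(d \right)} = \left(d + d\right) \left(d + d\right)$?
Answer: $81 \sqrt{6} \left(-14 + \sqrt{22}\right) \approx -1847.1$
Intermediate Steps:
$b{\left(d \right)} = 4 d^{2}$ ($b{\left(d \right)} = 2 d 2 d = 4 d^{2}$)
$n{\left(F \right)} = 27 F + 27 \sqrt{22}$ ($n{\left(F \right)} = 27 \left(F + \sqrt{6 + 4 \left(-2\right)^{2}}\right) = 27 \left(F + \sqrt{6 + 4 \cdot 4}\right) = 27 \left(F + \sqrt{6 + 16}\right) = 27 \left(F + \sqrt{22}\right) = 27 F + 27 \sqrt{22}$)
$\sqrt{14 + 40} n{\left(-14 \right)} = \sqrt{14 + 40} \left(27 \left(-14\right) + 27 \sqrt{22}\right) = \sqrt{54} \left(-378 + 27 \sqrt{22}\right) = 3 \sqrt{6} \left(-378 + 27 \sqrt{22}\right)$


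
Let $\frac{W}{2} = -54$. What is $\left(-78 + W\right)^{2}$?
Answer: $34596$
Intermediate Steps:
$W = -108$ ($W = 2 \left(-54\right) = -108$)
$\left(-78 + W\right)^{2} = \left(-78 - 108\right)^{2} = \left(-186\right)^{2} = 34596$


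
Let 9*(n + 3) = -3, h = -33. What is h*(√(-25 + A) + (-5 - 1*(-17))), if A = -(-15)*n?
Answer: -396 - 165*I*√3 ≈ -396.0 - 285.79*I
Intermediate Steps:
n = -10/3 (n = -3 + (⅑)*(-3) = -3 - ⅓ = -10/3 ≈ -3.3333)
A = -50 (A = -(-15)*(-10)/3 = -5*10 = -50)
h*(√(-25 + A) + (-5 - 1*(-17))) = -33*(√(-25 - 50) + (-5 - 1*(-17))) = -33*(√(-75) + (-5 + 17)) = -33*(5*I*√3 + 12) = -33*(12 + 5*I*√3) = -396 - 165*I*√3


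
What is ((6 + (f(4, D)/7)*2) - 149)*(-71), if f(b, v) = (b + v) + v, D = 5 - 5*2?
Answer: 71923/7 ≈ 10275.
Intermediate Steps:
D = -5 (D = 5 - 10 = -5)
f(b, v) = b + 2*v
((6 + (f(4, D)/7)*2) - 149)*(-71) = ((6 + ((4 + 2*(-5))/7)*2) - 149)*(-71) = ((6 + ((4 - 10)*(⅐))*2) - 149)*(-71) = ((6 - 6*⅐*2) - 149)*(-71) = ((6 - 6/7*2) - 149)*(-71) = ((6 - 12/7) - 149)*(-71) = (30/7 - 149)*(-71) = -1013/7*(-71) = 71923/7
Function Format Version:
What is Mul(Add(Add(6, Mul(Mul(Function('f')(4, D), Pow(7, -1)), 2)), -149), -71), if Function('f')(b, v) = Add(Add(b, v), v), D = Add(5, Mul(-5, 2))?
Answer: Rational(71923, 7) ≈ 10275.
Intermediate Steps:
D = -5 (D = Add(5, -10) = -5)
Function('f')(b, v) = Add(b, Mul(2, v))
Mul(Add(Add(6, Mul(Mul(Function('f')(4, D), Pow(7, -1)), 2)), -149), -71) = Mul(Add(Add(6, Mul(Mul(Add(4, Mul(2, -5)), Pow(7, -1)), 2)), -149), -71) = Mul(Add(Add(6, Mul(Mul(Add(4, -10), Rational(1, 7)), 2)), -149), -71) = Mul(Add(Add(6, Mul(Mul(-6, Rational(1, 7)), 2)), -149), -71) = Mul(Add(Add(6, Mul(Rational(-6, 7), 2)), -149), -71) = Mul(Add(Add(6, Rational(-12, 7)), -149), -71) = Mul(Add(Rational(30, 7), -149), -71) = Mul(Rational(-1013, 7), -71) = Rational(71923, 7)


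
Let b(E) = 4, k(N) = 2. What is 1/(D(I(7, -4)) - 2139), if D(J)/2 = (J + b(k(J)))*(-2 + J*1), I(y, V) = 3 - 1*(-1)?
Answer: -1/2107 ≈ -0.00047461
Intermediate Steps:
I(y, V) = 4 (I(y, V) = 3 + 1 = 4)
D(J) = 2*(-2 + J)*(4 + J) (D(J) = 2*((J + 4)*(-2 + J*1)) = 2*((4 + J)*(-2 + J)) = 2*((-2 + J)*(4 + J)) = 2*(-2 + J)*(4 + J))
1/(D(I(7, -4)) - 2139) = 1/((-16 + 2*4² + 4*4) - 2139) = 1/((-16 + 2*16 + 16) - 2139) = 1/((-16 + 32 + 16) - 2139) = 1/(32 - 2139) = 1/(-2107) = -1/2107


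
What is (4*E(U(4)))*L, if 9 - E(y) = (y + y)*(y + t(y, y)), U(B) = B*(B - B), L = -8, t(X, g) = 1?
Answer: -288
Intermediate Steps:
U(B) = 0 (U(B) = B*0 = 0)
E(y) = 9 - 2*y*(1 + y) (E(y) = 9 - (y + y)*(y + 1) = 9 - 2*y*(1 + y))
(4*E(U(4)))*L = (4*(9 - 2*0 - 2*0**2))*(-8) = (4*(9 + 0 - 2*0))*(-8) = (4*(9 + 0 + 0))*(-8) = (4*9)*(-8) = 36*(-8) = -288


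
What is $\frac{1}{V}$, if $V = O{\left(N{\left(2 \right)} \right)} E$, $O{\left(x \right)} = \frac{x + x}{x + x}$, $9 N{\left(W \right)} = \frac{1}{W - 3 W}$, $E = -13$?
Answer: $- \frac{1}{13} \approx -0.076923$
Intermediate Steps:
$N{\left(W \right)} = - \frac{1}{18 W}$ ($N{\left(W \right)} = \frac{1}{9 \left(W - 3 W\right)} = \frac{1}{9 \left(- 2 W\right)} = \frac{\left(- \frac{1}{2}\right) \frac{1}{W}}{9} = - \frac{1}{18 W}$)
$O{\left(x \right)} = 1$ ($O{\left(x \right)} = \frac{2 x}{2 x} = 2 x \frac{1}{2 x} = 1$)
$V = -13$ ($V = 1 \left(-13\right) = -13$)
$\frac{1}{V} = \frac{1}{-13} = - \frac{1}{13}$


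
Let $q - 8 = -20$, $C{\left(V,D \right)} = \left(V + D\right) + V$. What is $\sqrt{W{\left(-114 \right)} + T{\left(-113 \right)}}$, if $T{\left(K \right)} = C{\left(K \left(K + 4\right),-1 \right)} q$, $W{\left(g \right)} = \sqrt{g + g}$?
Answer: $\sqrt{-295596 + 2 i \sqrt{57}} \approx 0.01 + 543.69 i$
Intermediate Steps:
$W{\left(g \right)} = \sqrt{2} \sqrt{g}$ ($W{\left(g \right)} = \sqrt{2 g} = \sqrt{2} \sqrt{g}$)
$C{\left(V,D \right)} = D + 2 V$ ($C{\left(V,D \right)} = \left(D + V\right) + V = D + 2 V$)
$q = -12$ ($q = 8 - 20 = -12$)
$T{\left(K \right)} = 12 - 24 K \left(4 + K\right)$ ($T{\left(K \right)} = \left(-1 + 2 K \left(K + 4\right)\right) \left(-12\right) = \left(-1 + 2 K \left(4 + K\right)\right) \left(-12\right) = 12 - 24 K \left(4 + K\right)$)
$\sqrt{W{\left(-114 \right)} + T{\left(-113 \right)}} = \sqrt{\sqrt{2} \sqrt{-114} + \left(12 - - 2712 \left(4 - 113\right)\right)} = \sqrt{\sqrt{2} i \sqrt{114} + \left(12 - \left(-2712\right) \left(-109\right)\right)} = \sqrt{2 i \sqrt{57} + \left(12 - 295608\right)} = \sqrt{2 i \sqrt{57} - 295596} = \sqrt{-295596 + 2 i \sqrt{57}}$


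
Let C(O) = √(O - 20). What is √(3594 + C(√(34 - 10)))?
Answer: √(3594 + I*√2*√(10 - √6)) ≈ 59.95 + 0.0324*I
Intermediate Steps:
C(O) = √(-20 + O)
√(3594 + C(√(34 - 10))) = √(3594 + √(-20 + √(34 - 10))) = √(3594 + √(-20 + √24)) = √(3594 + √(-20 + 2*√6))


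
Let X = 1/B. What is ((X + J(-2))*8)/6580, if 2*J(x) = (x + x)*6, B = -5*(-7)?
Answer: -838/57575 ≈ -0.014555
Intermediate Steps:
B = 35
J(x) = 6*x (J(x) = ((x + x)*6)/2 = ((2*x)*6)/2 = (12*x)/2 = 6*x)
X = 1/35 ≈ 0.028571
((X + J(-2))*8)/6580 = ((1/35 + 6*(-2))*8)/6580 = ((1/35 - 12)*8)*(1/6580) = -419/35*8*(1/6580) = -3352/35*1/6580 = -838/57575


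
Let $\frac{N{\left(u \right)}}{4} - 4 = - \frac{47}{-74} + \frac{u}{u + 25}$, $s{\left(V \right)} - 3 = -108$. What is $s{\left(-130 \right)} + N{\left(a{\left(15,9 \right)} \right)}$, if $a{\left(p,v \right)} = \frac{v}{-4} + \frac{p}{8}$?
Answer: $- \frac{630647}{7289} \approx -86.52$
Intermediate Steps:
$a{\left(p,v \right)} = - \frac{v}{4} + \frac{p}{8}$ ($a{\left(p,v \right)} = v \left(- \frac{1}{4}\right) + p \frac{1}{8} = - \frac{v}{4} + \frac{p}{8}$)
$s{\left(V \right)} = -105$ ($s{\left(V \right)} = 3 - 108 = -105$)
$N{\left(u \right)} = \frac{686}{37} + \frac{4 u}{25 + u}$ ($N{\left(u \right)} = 16 + 4 \left(- \frac{47}{-74} + \frac{u}{u + 25}\right) = 16 + 4 \left(\left(-47\right) \left(- \frac{1}{74}\right) + \frac{u}{25 + u}\right) = 16 + 4 \left(\frac{47}{74} + \frac{u}{25 + u}\right) = 16 + \left(\frac{94}{37} + \frac{4 u}{25 + u}\right) = \frac{686}{37} + \frac{4 u}{25 + u}$)
$s{\left(-130 \right)} + N{\left(a{\left(15,9 \right)} \right)} = -105 + \frac{2 \left(8575 + 417 \left(\left(- \frac{1}{4}\right) 9 + \frac{1}{8} \cdot 15\right)\right)}{37 \left(25 + \left(\left(- \frac{1}{4}\right) 9 + \frac{1}{8} \cdot 15\right)\right)} = -105 + \frac{2 \left(8575 + 417 \left(- \frac{9}{4} + \frac{15}{8}\right)\right)}{37 \left(25 + \left(- \frac{9}{4} + \frac{15}{8}\right)\right)} = -105 + \frac{2 \left(8575 + 417 \left(- \frac{3}{8}\right)\right)}{37 \left(25 - \frac{3}{8}\right)} = -105 + \frac{2 \left(8575 - \frac{1251}{8}\right)}{37 \cdot \frac{197}{8}} = -105 + \frac{2}{37} \cdot \frac{8}{197} \cdot \frac{67349}{8} = -105 + \frac{134698}{7289} = - \frac{630647}{7289}$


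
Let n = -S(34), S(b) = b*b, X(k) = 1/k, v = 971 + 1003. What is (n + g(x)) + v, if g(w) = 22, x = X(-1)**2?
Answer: 840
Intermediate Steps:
v = 1974
x = 1 (x = (1/(-1))**2 = (-1)**2 = 1)
S(b) = b**2
n = -1156 (n = -1*34**2 = -1*1156 = -1156)
(n + g(x)) + v = (-1156 + 22) + 1974 = -1134 + 1974 = 840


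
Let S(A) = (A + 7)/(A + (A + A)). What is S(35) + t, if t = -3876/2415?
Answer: -194/161 ≈ -1.2050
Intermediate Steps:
t = -1292/805 (t = -3876*1/2415 = -1292/805 ≈ -1.6050)
S(A) = (7 + A)/(3*A) (S(A) = (7 + A)/(A + 2*A) = (7 + A)/((3*A)) = (7 + A)*(1/(3*A)) = (7 + A)/(3*A))
S(35) + t = (⅓)*(7 + 35)/35 - 1292/805 = (⅓)*(1/35)*42 - 1292/805 = ⅖ - 1292/805 = -194/161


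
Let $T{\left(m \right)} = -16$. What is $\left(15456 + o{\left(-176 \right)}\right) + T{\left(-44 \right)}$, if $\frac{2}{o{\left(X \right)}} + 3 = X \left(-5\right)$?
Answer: $\frac{13540882}{877} \approx 15440.0$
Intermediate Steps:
$o{\left(X \right)} = \frac{2}{-3 - 5 X}$ ($o{\left(X \right)} = \frac{2}{-3 + X \left(-5\right)} = \frac{2}{-3 - 5 X}$)
$\left(15456 + o{\left(-176 \right)}\right) + T{\left(-44 \right)} = \left(15456 - \frac{2}{3 + 5 \left(-176\right)}\right) - 16 = \left(15456 - \frac{2}{3 - 880}\right) - 16 = \left(15456 - \frac{2}{-877}\right) - 16 = \left(15456 - - \frac{2}{877}\right) - 16 = \left(15456 + \frac{2}{877}\right) - 16 = \frac{13554914}{877} - 16 = \frac{13540882}{877}$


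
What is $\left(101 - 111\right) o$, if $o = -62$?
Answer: $620$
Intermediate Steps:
$\left(101 - 111\right) o = \left(101 - 111\right) \left(-62\right) = \left(-10\right) \left(-62\right) = 620$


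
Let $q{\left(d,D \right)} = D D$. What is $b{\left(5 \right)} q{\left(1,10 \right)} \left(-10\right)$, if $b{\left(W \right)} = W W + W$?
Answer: $-30000$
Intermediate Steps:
$q{\left(d,D \right)} = D^{2}$
$b{\left(W \right)} = W + W^{2}$ ($b{\left(W \right)} = W^{2} + W = W + W^{2}$)
$b{\left(5 \right)} q{\left(1,10 \right)} \left(-10\right) = 5 \left(1 + 5\right) 10^{2} \left(-10\right) = 5 \cdot 6 \cdot 100 \left(-10\right) = 30 \left(-1000\right) = -30000$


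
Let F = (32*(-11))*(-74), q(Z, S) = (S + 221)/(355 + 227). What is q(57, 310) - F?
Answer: -5053135/194 ≈ -26047.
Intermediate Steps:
q(Z, S) = 221/582 + S/582 (q(Z, S) = (221 + S)/582 = (221 + S)*(1/582) = 221/582 + S/582)
F = 26048 (F = -352*(-74) = 26048)
q(57, 310) - F = (221/582 + (1/582)*310) - 1*26048 = (221/582 + 155/291) - 26048 = 177/194 - 26048 = -5053135/194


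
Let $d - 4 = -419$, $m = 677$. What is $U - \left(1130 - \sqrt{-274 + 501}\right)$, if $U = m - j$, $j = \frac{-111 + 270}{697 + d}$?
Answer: $- \frac{42635}{94} + \sqrt{227} \approx -438.5$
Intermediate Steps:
$d = -415$ ($d = 4 - 419 = -415$)
$j = \frac{53}{94}$ ($j = \frac{-111 + 270}{697 - 415} = \frac{159}{282} = 159 \cdot \frac{1}{282} = \frac{53}{94} \approx 0.56383$)
$U = \frac{63585}{94}$ ($U = 677 - \frac{53}{94} = \frac{63585}{94} \approx 676.44$)
$U - \left(1130 - \sqrt{-274 + 501}\right) = \frac{63585}{94} - \left(1130 - \sqrt{-274 + 501}\right) = \frac{63585}{94} - \left(1130 - \sqrt{227}\right) = - \frac{42635}{94} + \sqrt{227}$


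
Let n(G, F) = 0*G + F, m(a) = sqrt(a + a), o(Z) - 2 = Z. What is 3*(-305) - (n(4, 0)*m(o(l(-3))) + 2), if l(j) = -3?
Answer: -917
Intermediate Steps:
o(Z) = 2 + Z
m(a) = sqrt(2)*sqrt(a) (m(a) = sqrt(2*a) = sqrt(2)*sqrt(a))
n(G, F) = F (n(G, F) = 0 + F = F)
3*(-305) - (n(4, 0)*m(o(l(-3))) + 2) = 3*(-305) - (0*(sqrt(2)*sqrt(2 - 3)) + 2) = -915 - (0*(sqrt(2)*sqrt(-1)) + 2) = -915 - (0*(sqrt(2)*I) + 2) = -915 - (0*(I*sqrt(2)) + 2) = -915 - (0 + 2) = -915 - 1*2 = -915 - 2 = -917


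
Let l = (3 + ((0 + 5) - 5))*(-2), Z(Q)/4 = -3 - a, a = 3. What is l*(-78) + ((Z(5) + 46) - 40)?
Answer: 450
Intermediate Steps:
Z(Q) = -24 (Z(Q) = 4*(-3 - 1*3) = 4*(-3 - 3) = 4*(-6) = -24)
l = -6 (l = (3 + (5 - 5))*(-2) = (3 + 0)*(-2) = 3*(-2) = -6)
l*(-78) + ((Z(5) + 46) - 40) = -6*(-78) + ((-24 + 46) - 40) = 468 + (22 - 40) = 468 - 18 = 450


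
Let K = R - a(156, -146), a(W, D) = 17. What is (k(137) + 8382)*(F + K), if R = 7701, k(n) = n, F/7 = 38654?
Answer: 2370513978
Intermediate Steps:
F = 270578 (F = 7*38654 = 270578)
K = 7684 (K = 7701 - 1*17 = 7701 - 17 = 7684)
(k(137) + 8382)*(F + K) = (137 + 8382)*(270578 + 7684) = 8519*278262 = 2370513978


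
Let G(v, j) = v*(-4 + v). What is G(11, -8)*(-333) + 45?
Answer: -25596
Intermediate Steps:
G(11, -8)*(-333) + 45 = (11*(-4 + 11))*(-333) + 45 = (11*7)*(-333) + 45 = 77*(-333) + 45 = -25641 + 45 = -25596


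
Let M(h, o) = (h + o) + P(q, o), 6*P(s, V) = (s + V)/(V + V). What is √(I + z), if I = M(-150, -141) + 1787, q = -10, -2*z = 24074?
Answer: I*√838255387/282 ≈ 102.67*I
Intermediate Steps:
z = -12037 (z = -½*24074 = -12037)
P(s, V) = (V + s)/(12*V) (P(s, V) = ((s + V)/(V + V))/6 = ((V + s)/((2*V)))/6 = ((V + s)*(1/(2*V)))/6 = ((V + s)/(2*V))/6 = (V + s)/(12*V))
M(h, o) = h + o + (-10 + o)/(12*o) (M(h, o) = (h + o) + (o - 10)/(12*o) = (h + o) + (-10 + o)/(12*o) = h + o + (-10 + o)/(12*o))
I = 2531383/1692 (I = (1/12 - 150 - 141 - ⅚/(-141)) + 1787 = (1/12 - 150 - 141 - ⅚*(-1/141)) + 1787 = (1/12 - 150 - 141 + 5/846) + 1787 = -492221/1692 + 1787 = 2531383/1692 ≈ 1496.1)
√(I + z) = √(2531383/1692 - 12037) = √(-17835221/1692) = I*√838255387/282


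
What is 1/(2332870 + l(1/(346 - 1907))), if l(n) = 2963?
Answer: 1/2335833 ≈ 4.2811e-7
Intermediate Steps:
1/(2332870 + l(1/(346 - 1907))) = 1/(2332870 + 2963) = 1/2335833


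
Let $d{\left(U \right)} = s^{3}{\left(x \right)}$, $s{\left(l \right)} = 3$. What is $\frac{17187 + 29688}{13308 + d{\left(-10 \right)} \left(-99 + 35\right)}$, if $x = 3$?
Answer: $\frac{3125}{772} \approx 4.0479$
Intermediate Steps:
$d{\left(U \right)} = 27$ ($d{\left(U \right)} = 3^{3} = 27$)
$\frac{17187 + 29688}{13308 + d{\left(-10 \right)} \left(-99 + 35\right)} = \frac{17187 + 29688}{13308 + 27 \left(-99 + 35\right)} = \frac{46875}{13308 + 27 \left(-64\right)} = \frac{46875}{13308 - 1728} = \frac{46875}{11580} = 46875 \cdot \frac{1}{11580} = \frac{3125}{772}$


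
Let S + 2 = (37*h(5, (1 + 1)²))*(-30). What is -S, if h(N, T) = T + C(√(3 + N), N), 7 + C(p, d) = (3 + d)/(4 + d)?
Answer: -7024/3 ≈ -2341.3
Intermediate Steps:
C(p, d) = -7 + (3 + d)/(4 + d)
h(N, T) = T + (-25 - 6*N)/(4 + N)
S = 7024/3 (S = -2 + (37*((-25 - 6*5 + (1 + 1)²*(4 + 5))/(4 + 5)))*(-30) = -2 + (37*((-25 - 30 + 2²*9)/9))*(-30) = -2 + (37*((-25 - 30 + 4*9)/9))*(-30) = -2 + (37*((-25 - 30 + 36)/9))*(-30) = -2 + (37*((⅑)*(-19)))*(-30) = -2 + (37*(-19/9))*(-30) = -2 - 703/9*(-30) = -2 + 7030/3 = 7024/3 ≈ 2341.3)
-S = -1*7024/3 = -7024/3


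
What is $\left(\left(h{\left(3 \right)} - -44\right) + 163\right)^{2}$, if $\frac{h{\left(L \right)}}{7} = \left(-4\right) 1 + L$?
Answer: $40000$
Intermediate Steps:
$h{\left(L \right)} = -28 + 7 L$ ($h{\left(L \right)} = 7 \left(\left(-4\right) 1 + L\right) = 7 \left(-4 + L\right) = -28 + 7 L$)
$\left(\left(h{\left(3 \right)} - -44\right) + 163\right)^{2} = \left(\left(\left(-28 + 7 \cdot 3\right) - -44\right) + 163\right)^{2} = \left(\left(\left(-28 + 21\right) + 44\right) + 163\right)^{2} = \left(\left(-7 + 44\right) + 163\right)^{2} = \left(37 + 163\right)^{2} = 200^{2} = 40000$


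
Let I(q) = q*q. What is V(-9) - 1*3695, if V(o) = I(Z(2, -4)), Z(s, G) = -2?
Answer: -3691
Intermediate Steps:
I(q) = q²
V(o) = 4 (V(o) = (-2)² = 4)
V(-9) - 1*3695 = 4 - 1*3695 = 4 - 3695 = -3691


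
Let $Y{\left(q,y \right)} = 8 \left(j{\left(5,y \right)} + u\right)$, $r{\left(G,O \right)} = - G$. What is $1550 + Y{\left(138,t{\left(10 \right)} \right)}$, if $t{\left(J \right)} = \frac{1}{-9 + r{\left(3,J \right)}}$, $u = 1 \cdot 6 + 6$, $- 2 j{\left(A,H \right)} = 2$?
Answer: $1638$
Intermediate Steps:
$j{\left(A,H \right)} = -1$ ($j{\left(A,H \right)} = \left(- \frac{1}{2}\right) 2 = -1$)
$u = 12$ ($u = 6 + 6 = 12$)
$t{\left(J \right)} = - \frac{1}{12}$ ($t{\left(J \right)} = \frac{1}{-9 - 3} = \frac{1}{-12} = - \frac{1}{12}$)
$Y{\left(q,y \right)} = 88$ ($Y{\left(q,y \right)} = 8 \left(-1 + 12\right) = 8 \cdot 11 = 88$)
$1550 + Y{\left(138,t{\left(10 \right)} \right)} = 1550 + 88 = 1638$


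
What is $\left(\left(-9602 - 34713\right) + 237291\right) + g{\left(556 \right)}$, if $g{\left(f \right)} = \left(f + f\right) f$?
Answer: $811248$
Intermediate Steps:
$g{\left(f \right)} = 2 f^{2}$ ($g{\left(f \right)} = 2 f f = 2 f^{2}$)
$\left(\left(-9602 - 34713\right) + 237291\right) + g{\left(556 \right)} = \left(\left(-9602 - 34713\right) + 237291\right) + 2 \cdot 556^{2} = \left(-44315 + 237291\right) + 2 \cdot 309136 = 192976 + 618272 = 811248$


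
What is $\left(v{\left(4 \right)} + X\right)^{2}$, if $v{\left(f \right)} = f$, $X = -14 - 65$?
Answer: $5625$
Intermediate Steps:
$X = -79$ ($X = -14 - 65 = -79$)
$\left(v{\left(4 \right)} + X\right)^{2} = \left(4 - 79\right)^{2} = \left(-75\right)^{2} = 5625$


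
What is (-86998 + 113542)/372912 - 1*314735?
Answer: -2445175662/7769 ≈ -3.1474e+5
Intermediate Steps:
(-86998 + 113542)/372912 - 1*314735 = 26544*(1/372912) - 314735 = 553/7769 - 314735 = -2445175662/7769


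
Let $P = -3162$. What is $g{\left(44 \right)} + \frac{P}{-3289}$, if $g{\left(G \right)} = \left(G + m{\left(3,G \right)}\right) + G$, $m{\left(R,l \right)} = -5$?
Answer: $\frac{276149}{3289} \approx 83.961$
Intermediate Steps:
$g{\left(G \right)} = -5 + 2 G$ ($g{\left(G \right)} = \left(G - 5\right) + G = \left(-5 + G\right) + G = -5 + 2 G$)
$g{\left(44 \right)} + \frac{P}{-3289} = \left(-5 + 2 \cdot 44\right) - \frac{3162}{-3289} = \left(-5 + 88\right) - - \frac{3162}{3289} = 83 + \frac{3162}{3289} = \frac{276149}{3289}$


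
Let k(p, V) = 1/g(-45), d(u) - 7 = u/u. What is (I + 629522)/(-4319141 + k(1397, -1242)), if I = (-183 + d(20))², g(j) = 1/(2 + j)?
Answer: -220049/1439728 ≈ -0.15284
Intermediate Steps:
d(u) = 8 (d(u) = 7 + u/u = 7 + 1 = 8)
k(p, V) = -43 (k(p, V) = 1/(1/(2 - 45)) = 1/(1/(-43)) = 1/(-1/43) = -43)
I = 30625 (I = (-183 + 8)² = (-175)² = 30625)
(I + 629522)/(-4319141 + k(1397, -1242)) = (30625 + 629522)/(-4319141 - 43) = 660147/(-4319184) = 660147*(-1/4319184) = -220049/1439728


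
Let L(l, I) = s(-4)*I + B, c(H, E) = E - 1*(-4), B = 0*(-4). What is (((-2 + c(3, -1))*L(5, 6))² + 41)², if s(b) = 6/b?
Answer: 14884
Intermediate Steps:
B = 0
c(H, E) = 4 + E (c(H, E) = E + 4 = 4 + E)
L(l, I) = -3*I/2 (L(l, I) = (6/(-4))*I + 0 = (6*(-¼))*I + 0 = -3*I/2 + 0 = -3*I/2)
(((-2 + c(3, -1))*L(5, 6))² + 41)² = (((-2 + (4 - 1))*(-3/2*6))² + 41)² = (((-2 + 3)*(-9))² + 41)² = ((1*(-9))² + 41)² = ((-9)² + 41)² = (81 + 41)² = 122² = 14884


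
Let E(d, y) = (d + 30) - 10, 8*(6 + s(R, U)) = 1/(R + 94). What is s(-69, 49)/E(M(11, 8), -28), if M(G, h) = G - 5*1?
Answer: -1199/5200 ≈ -0.23058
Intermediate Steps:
s(R, U) = -6 + 1/(8*(94 + R)) (s(R, U) = -6 + 1/(8*(R + 94)) = -6 + 1/(8*(94 + R)))
M(G, h) = -5 + G (M(G, h) = G - 5 = -5 + G)
E(d, y) = 20 + d (E(d, y) = (30 + d) - 10 = 20 + d)
s(-69, 49)/E(M(11, 8), -28) = ((-4511 - 48*(-69))/(8*(94 - 69)))/(20 + (-5 + 11)) = ((⅛)*(-4511 + 3312)/25)/(20 + 6) = ((⅛)*(1/25)*(-1199))/26 = -1199/200*1/26 = -1199/5200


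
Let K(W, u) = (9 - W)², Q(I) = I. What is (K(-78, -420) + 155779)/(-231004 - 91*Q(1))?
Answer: -163348/231095 ≈ -0.70684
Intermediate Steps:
(K(-78, -420) + 155779)/(-231004 - 91*Q(1)) = ((-9 - 78)² + 155779)/(-231004 - 91*1) = ((-87)² + 155779)/(-231004 - 91) = (7569 + 155779)/(-231095) = 163348*(-1/231095) = -163348/231095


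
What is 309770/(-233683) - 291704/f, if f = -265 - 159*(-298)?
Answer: -11823099846/1572920273 ≈ -7.5167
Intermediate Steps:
f = 47117 (f = -265 + 47382 = 47117)
309770/(-233683) - 291704/f = 309770/(-233683) - 291704/47117 = 309770*(-1/233683) - 291704*1/47117 = -309770/233683 - 41672/6731 = -11823099846/1572920273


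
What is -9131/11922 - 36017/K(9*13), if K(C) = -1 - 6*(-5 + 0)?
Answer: -429659473/345738 ≈ -1242.7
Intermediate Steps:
K(C) = 29 (K(C) = -1 - 6*(-5) = -1 + 30 = 29)
-9131/11922 - 36017/K(9*13) = -9131/11922 - 36017/29 = -429659473/345738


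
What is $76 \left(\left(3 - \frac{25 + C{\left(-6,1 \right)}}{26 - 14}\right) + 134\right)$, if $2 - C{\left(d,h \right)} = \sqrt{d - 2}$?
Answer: $10241 + \frac{38 i \sqrt{2}}{3} \approx 10241.0 + 17.913 i$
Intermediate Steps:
$C{\left(d,h \right)} = 2 - \sqrt{-2 + d}$ ($C{\left(d,h \right)} = 2 - \sqrt{d - 2} = 2 - \sqrt{-2 + d}$)
$76 \left(\left(3 - \frac{25 + C{\left(-6,1 \right)}}{26 - 14}\right) + 134\right) = 76 \left(\left(3 - \frac{25 + \left(2 - \sqrt{-2 - 6}\right)}{26 - 14}\right) + 134\right) = 76 \left(\left(3 - \frac{25 + \left(2 - \sqrt{-8}\right)}{12}\right) + 134\right) = 76 \left(\left(3 - \left(25 + \left(2 - 2 i \sqrt{2}\right)\right) \frac{1}{12}\right) + 134\right) = 76 \left(\left(3 - \left(27 - 2 i \sqrt{2}\right) \frac{1}{12}\right) + 134\right) = 76 \left(\left(3 - \left(\frac{9}{4} - \frac{i \sqrt{2}}{6}\right)\right) + 134\right) = 76 \left(\left(\frac{3}{4} + \frac{i \sqrt{2}}{6}\right) + 134\right) = 76 \left(\frac{539}{4} + \frac{i \sqrt{2}}{6}\right) = 10241 + \frac{38 i \sqrt{2}}{3}$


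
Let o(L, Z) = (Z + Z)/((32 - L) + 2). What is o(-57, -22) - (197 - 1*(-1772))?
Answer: -179223/91 ≈ -1969.5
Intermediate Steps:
o(L, Z) = 2*Z/(34 - L) (o(L, Z) = (2*Z)/(34 - L) = 2*Z/(34 - L))
o(-57, -22) - (197 - 1*(-1772)) = -2*(-22)/(-34 - 57) - (197 - 1*(-1772)) = -2*(-22)/(-91) - (197 + 1772) = -2*(-22)*(-1/91) - 1*1969 = -44/91 - 1969 = -179223/91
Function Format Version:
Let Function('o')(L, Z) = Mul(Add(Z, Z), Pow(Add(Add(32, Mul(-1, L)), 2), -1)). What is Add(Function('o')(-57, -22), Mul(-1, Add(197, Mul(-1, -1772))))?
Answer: Rational(-179223, 91) ≈ -1969.5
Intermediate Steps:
Function('o')(L, Z) = Mul(2, Z, Pow(Add(34, Mul(-1, L)), -1)) (Function('o')(L, Z) = Mul(Mul(2, Z), Pow(Add(34, Mul(-1, L)), -1)) = Mul(2, Z, Pow(Add(34, Mul(-1, L)), -1)))
Add(Function('o')(-57, -22), Mul(-1, Add(197, Mul(-1, -1772)))) = Add(Mul(-2, -22, Pow(Add(-34, -57), -1)), Mul(-1, Add(197, Mul(-1, -1772)))) = Add(Mul(-2, -22, Pow(-91, -1)), Mul(-1, Add(197, 1772))) = Add(Mul(-2, -22, Rational(-1, 91)), Mul(-1, 1969)) = Add(Rational(-44, 91), -1969) = Rational(-179223, 91)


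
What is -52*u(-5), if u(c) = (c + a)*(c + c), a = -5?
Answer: -5200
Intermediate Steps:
u(c) = 2*c*(-5 + c) (u(c) = (c - 5)*(c + c) = (-5 + c)*(2*c) = 2*c*(-5 + c))
-52*u(-5) = -104*(-5)*(-5 - 5) = -104*(-5)*(-10) = -52*100 = -5200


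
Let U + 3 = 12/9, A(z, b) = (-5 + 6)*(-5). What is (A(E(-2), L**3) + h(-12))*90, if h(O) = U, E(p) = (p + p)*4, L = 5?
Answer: -600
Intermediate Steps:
E(p) = 8*p (E(p) = (2*p)*4 = 8*p)
A(z, b) = -5 (A(z, b) = 1*(-5) = -5)
U = -5/3 (U = -3 + 12/9 = -3 + 12*(1/9) = -3 + 4/3 = -5/3 ≈ -1.6667)
h(O) = -5/3
(A(E(-2), L**3) + h(-12))*90 = (-5 - 5/3)*90 = -20/3*90 = -600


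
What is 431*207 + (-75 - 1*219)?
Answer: 88923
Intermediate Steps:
431*207 + (-75 - 1*219) = 89217 + (-75 - 219) = 89217 - 294 = 88923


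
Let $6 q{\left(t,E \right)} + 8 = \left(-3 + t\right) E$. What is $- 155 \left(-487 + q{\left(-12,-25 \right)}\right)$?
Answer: $\frac{396025}{6} \approx 66004.0$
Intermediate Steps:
$q{\left(t,E \right)} = - \frac{4}{3} + \frac{E \left(-3 + t\right)}{6}$ ($q{\left(t,E \right)} = - \frac{4}{3} + \frac{\left(-3 + t\right) E}{6} = - \frac{4}{3} + \frac{E \left(-3 + t\right)}{6}$)
$- 155 \left(-487 + q{\left(-12,-25 \right)}\right) = - 155 \left(-487 - \left(- \frac{67}{6} - 50\right)\right) = - 155 \left(-487 + \left(- \frac{4}{3} + \frac{25}{2} + 50\right)\right) = - 155 \left(-487 + \frac{367}{6}\right) = \left(-155\right) \left(- \frac{2555}{6}\right) = \frac{396025}{6}$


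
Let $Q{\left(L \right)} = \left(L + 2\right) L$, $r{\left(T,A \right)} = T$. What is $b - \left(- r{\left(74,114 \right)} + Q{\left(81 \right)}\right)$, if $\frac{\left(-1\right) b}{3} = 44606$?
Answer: $-140467$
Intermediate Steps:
$Q{\left(L \right)} = L \left(2 + L\right)$ ($Q{\left(L \right)} = \left(2 + L\right) L = L \left(2 + L\right)$)
$b = -133818$ ($b = \left(-3\right) 44606 = -133818$)
$b - \left(- r{\left(74,114 \right)} + Q{\left(81 \right)}\right) = -133818 + \left(74 - 81 \left(2 + 81\right)\right) = -133818 + \left(74 - 81 \cdot 83\right) = -133818 + \left(74 - 6723\right) = -133818 - 6649 = -140467$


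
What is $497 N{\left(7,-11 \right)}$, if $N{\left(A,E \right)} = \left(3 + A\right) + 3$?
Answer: $6461$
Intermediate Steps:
$N{\left(A,E \right)} = 6 + A$
$497 N{\left(7,-11 \right)} = 497 \left(6 + 7\right) = 497 \cdot 13 = 6461$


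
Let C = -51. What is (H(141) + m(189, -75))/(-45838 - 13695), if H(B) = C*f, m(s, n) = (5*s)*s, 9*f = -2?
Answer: -535849/178599 ≈ -3.0003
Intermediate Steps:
f = -2/9 (f = (⅑)*(-2) = -2/9 ≈ -0.22222)
m(s, n) = 5*s²
H(B) = 34/3 (H(B) = -51*(-2/9) = 34/3)
(H(141) + m(189, -75))/(-45838 - 13695) = (34/3 + 5*189²)/(-45838 - 13695) = (34/3 + 5*35721)/(-59533) = (34/3 + 178605)*(-1/59533) = (535849/3)*(-1/59533) = -535849/178599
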